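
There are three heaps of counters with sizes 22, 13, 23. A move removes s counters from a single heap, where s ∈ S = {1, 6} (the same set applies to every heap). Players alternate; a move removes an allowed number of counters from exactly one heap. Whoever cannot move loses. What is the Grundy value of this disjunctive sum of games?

All heaps use S = {1, 6}:
n :  0  1  2  3  4  5  6  7  8  9 10 11 12 13 14 15 16 17 18 19 20 21 22 23
G :  0  1  0  1  0  1  2  0  1  0  1  0  1  2  0  1  0  1  0  1  2  0  1  0
Heap A: G(22) = 1.
Heap B: G(13) = 2.
Heap C: G(23) = 0.
Combined Grundy value = 1 ⊕ 2 ⊕ 0 = 3.

3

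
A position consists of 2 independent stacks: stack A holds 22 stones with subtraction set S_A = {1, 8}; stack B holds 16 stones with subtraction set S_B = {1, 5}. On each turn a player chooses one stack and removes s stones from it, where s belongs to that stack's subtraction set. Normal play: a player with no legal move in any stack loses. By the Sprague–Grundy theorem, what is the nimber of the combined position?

Stack A, S = {1, 8}:
G(0) = 0
G(1) = mex{0} = 1
G(2) = mex{1} = 0
G(3) = mex{0} = 1
G(4) = mex{1} = 0
G(5) = mex{0} = 1
G(6) = mex{1} = 0
G(7) = mex{0} = 1
G(8) = mex{1,0} = 2
G(9) = mex{2,1} = 0
G(10) = mex{0,0} = 1
G(11) = mex{1,1} = 0
G(12) = mex{0,0} = 1
G(13) = mex{1,1} = 0
G(14) = mex{0,0} = 1
G(15) = mex{1,1} = 0
G(16) = mex{0,2} = 1
G(17) = mex{1,0} = 2
G(18) = mex{2,1} = 0
G(19) = mex{0,0} = 1
G(20) = mex{1,1} = 0
G(21) = mex{0,0} = 1
G(22) = mex{1,1} = 0
G_A(22) = 0.
Stack B, S = {1, 5}:
n :  0  1  2  3  4  5  6  7  8  9 10 11 12 13 14 15 16
G :  0  1  0  1  0  1  0  1  0  1  0  1  0  1  0  1  0
G_B(16) = 0.
Combined Grundy value = 0 ⊕ 0 = 0.

0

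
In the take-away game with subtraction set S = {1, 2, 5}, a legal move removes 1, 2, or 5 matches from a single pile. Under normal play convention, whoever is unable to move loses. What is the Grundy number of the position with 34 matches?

G(0) = 0
G(1) = mex{0} = 1
G(2) = mex{1,0} = 2
G(3) = mex{2,1} = 0
G(4) = mex{0,2} = 1
G(5) = mex{1,0,0} = 2
G(6) = mex{2,1,1} = 0
G(7) = mex{0,2,2} = 1
G(8) = mex{1,0,0} = 2
G(9) = mex{2,1,1} = 0
G(10) = mex{0,2,2} = 1
G(11) = mex{1,0,0} = 2
G(12) = mex{2,1,1} = 0
G(13) = mex{0,2,2} = 1
G(14) = mex{1,0,0} = 2
G(15) = mex{2,1,1} = 0
G(16) = mex{0,2,2} = 1
G(17) = mex{1,0,0} = 2
G(18) = mex{2,1,1} = 0
G(19) = mex{0,2,2} = 1
G(20) = mex{1,0,0} = 2
G(21) = mex{2,1,1} = 0
G(22) = mex{0,2,2} = 1
G(23) = mex{1,0,0} = 2
G(24) = mex{2,1,1} = 0
G(25) = mex{0,2,2} = 1
G(26) = mex{1,0,0} = 2
G(27) = mex{2,1,1} = 0
G(28) = mex{0,2,2} = 1
G(29) = mex{1,0,0} = 2
G(30) = mex{2,1,1} = 0
G(31) = mex{0,2,2} = 1
G(32) = mex{1,0,0} = 2
G(33) = mex{2,1,1} = 0
G(34) = mex{0,2,2} = 1

1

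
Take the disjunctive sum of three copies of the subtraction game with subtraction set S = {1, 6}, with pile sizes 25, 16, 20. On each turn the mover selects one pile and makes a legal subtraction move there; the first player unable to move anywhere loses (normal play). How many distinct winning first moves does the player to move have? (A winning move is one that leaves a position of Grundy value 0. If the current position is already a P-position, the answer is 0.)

1

All piles use S = {1, 6}:
G(0) = 0
G(1) = mex{0} = 1
G(2) = mex{1} = 0
G(3) = mex{0} = 1
G(4) = mex{1} = 0
G(5) = mex{0} = 1
G(6) = mex{1,0} = 2
G(7) = mex{2,1} = 0
G(8) = mex{0,0} = 1
G(9) = mex{1,1} = 0
G(10) = mex{0,0} = 1
G(11) = mex{1,1} = 0
G(12) = mex{0,2} = 1
G(13) = mex{1,0} = 2
G(14) = mex{2,1} = 0
G(15) = mex{0,0} = 1
G(16) = mex{1,1} = 0
G(17) = mex{0,0} = 1
G(18) = mex{1,1} = 0
G(19) = mex{0,2} = 1
G(20) = mex{1,0} = 2
G(21) = mex{2,1} = 0
G(22) = mex{0,0} = 1
G(23) = mex{1,1} = 0
G(24) = mex{0,0} = 1
G(25) = mex{1,1} = 0
Pile A: G(25) = 0.
Pile B: G(16) = 0.
Pile C: G(20) = 2.
Combined Grundy value = 0 ⊕ 0 ⊕ 2 = 2.
A winning move leaves total XOR = 0, i.e. changes one component's Grundy value g to g ⊕ X where X is the current total.
Pile A: need g' = 0⊕2 = 2. Options: 25−1→G=1, 25−6→G=1. Hits: 0.
Pile B: need g' = 0⊕2 = 2. Options: 16−1→G=1, 16−6→G=1. Hits: 0.
Pile C: need g' = 2⊕2 = 0. Options: 20−1→G=1, 20−6→G=0. Hits: 1.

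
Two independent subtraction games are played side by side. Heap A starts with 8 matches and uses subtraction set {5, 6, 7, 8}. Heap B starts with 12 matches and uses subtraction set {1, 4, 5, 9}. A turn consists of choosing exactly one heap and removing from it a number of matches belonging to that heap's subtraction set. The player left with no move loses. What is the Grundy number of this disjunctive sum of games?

Heap A, S = {5, 6, 7, 8}:
n : 0 1 2 3 4 5 6 7 8
G : 0 0 0 0 0 1 1 1 1
G_A(8) = 1.
Heap B, S = {1, 4, 5, 9}:
G(0) = 0
G(1) = mex{0} = 1
G(2) = mex{1} = 0
G(3) = mex{0} = 1
G(4) = mex{1,0} = 2
G(5) = mex{2,1,0} = 3
G(6) = mex{3,0,1} = 2
G(7) = mex{2,1,0} = 3
G(8) = mex{3,2,1} = 0
G(9) = mex{0,3,2,0} = 1
G(10) = mex{1,2,3,1} = 0
G(11) = mex{0,3,2,0} = 1
G(12) = mex{1,0,3,1} = 2
G_B(12) = 2.
Combined Grundy value = 1 ⊕ 2 = 3.

3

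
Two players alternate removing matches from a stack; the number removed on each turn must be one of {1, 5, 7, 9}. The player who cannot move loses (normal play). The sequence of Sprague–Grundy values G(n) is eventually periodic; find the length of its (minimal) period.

2

G(0) = 0
G(1) = mex{0} = 1
G(2) = mex{1} = 0
G(3) = mex{0} = 1
G(4) = mex{1} = 0
G(5) = mex{0,0} = 1
G(6) = mex{1,1} = 0
G(7) = mex{0,0,0} = 1
G(8) = mex{1,1,1} = 0
G(9) = mex{0,0,0,0} = 1
G(10) = mex{1,1,1,1} = 0
G(11) = mex{0,0,0,0} = 1
G(12) = mex{1,1,1,1} = 0
G(13) = mex{0,0,0,0} = 1
G(14) = mex{1,1,1,1} = 0
G(n+2) = G(n) holds for n = 0,…,8 (a full window of length max(S) = 9), so the sequence is purely periodic with period 2.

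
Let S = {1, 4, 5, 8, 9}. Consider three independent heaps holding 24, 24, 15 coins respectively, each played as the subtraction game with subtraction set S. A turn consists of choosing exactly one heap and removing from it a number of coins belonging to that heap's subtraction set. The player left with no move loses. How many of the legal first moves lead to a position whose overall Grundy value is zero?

3

All heaps use S = {1, 4, 5, 8, 9}:
G(0) = 0
G(1) = mex{0} = 1
G(2) = mex{1} = 0
G(3) = mex{0} = 1
G(4) = mex{1,0} = 2
G(5) = mex{2,1,0} = 3
G(6) = mex{3,0,1} = 2
G(7) = mex{2,1,0} = 3
G(8) = mex{3,2,1,0} = 4
G(9) = mex{4,3,2,1,0} = 5
G(10) = mex{5,2,3,0,1} = 4
G(11) = mex{4,3,2,1,0} = 5
G(12) = mex{5,4,3,2,1} = 0
G(13) = mex{0,5,4,3,2} = 1
G(14) = mex{1,4,5,2,3} = 0
G(15) = mex{0,5,4,3,2} = 1
G(16) = mex{1,0,5,4,3} = 2
G(17) = mex{2,1,0,5,4} = 3
G(18) = mex{3,0,1,4,5} = 2
G(19) = mex{2,1,0,5,4} = 3
G(20) = mex{3,2,1,0,5} = 4
G(21) = mex{4,3,2,1,0} = 5
G(22) = mex{5,2,3,0,1} = 4
G(23) = mex{4,3,2,1,0} = 5
G(24) = mex{5,4,3,2,1} = 0
Heap A: G(24) = 0.
Heap B: G(24) = 0.
Heap C: G(15) = 1.
Combined Grundy value = 0 ⊕ 0 ⊕ 1 = 1.
A winning move leaves total XOR = 0, i.e. changes one component's Grundy value g to g ⊕ X where X is the current total.
Heap A: need g' = 0⊕1 = 1. Options: 24−1→G=5, 24−4→G=4, 24−5→G=3, 24−8→G=2, 24−9→G=1. Hits: 1.
Heap B: need g' = 0⊕1 = 1. Options: 24−1→G=5, 24−4→G=4, 24−5→G=3, 24−8→G=2, 24−9→G=1. Hits: 1.
Heap C: need g' = 1⊕1 = 0. Options: 15−1→G=0, 15−4→G=5, 15−5→G=4, 15−8→G=3, 15−9→G=2. Hits: 1.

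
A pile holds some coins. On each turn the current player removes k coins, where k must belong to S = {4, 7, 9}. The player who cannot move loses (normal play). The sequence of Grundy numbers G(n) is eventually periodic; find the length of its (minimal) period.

13

n :  0  1  2  3  4  5  6  7  8  9 10 11 12 13 14 15 16 17 18 19 20 21 22 23 24 25 26 27
G :  0  0  0  0  1  1  1  1  2  2  2  2  3  0  0  0  0  1  1  1  1  2  2  2  2  3  0  0
G(n+13) = G(n) holds for n = 0,…,8 (a full window of length max(S) = 9), so the sequence is purely periodic with period 13.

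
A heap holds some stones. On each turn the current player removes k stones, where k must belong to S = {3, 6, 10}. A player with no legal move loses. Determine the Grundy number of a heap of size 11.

3

G(0) = 0
G(1) = mex{} = 0
G(2) = mex{} = 0
G(3) = mex{0} = 1
G(4) = mex{0} = 1
G(5) = mex{0} = 1
G(6) = mex{1,0} = 2
G(7) = mex{1,0} = 2
G(8) = mex{1,0} = 2
G(9) = mex{2,1} = 0
G(10) = mex{2,1,0} = 3
G(11) = mex{2,1,0} = 3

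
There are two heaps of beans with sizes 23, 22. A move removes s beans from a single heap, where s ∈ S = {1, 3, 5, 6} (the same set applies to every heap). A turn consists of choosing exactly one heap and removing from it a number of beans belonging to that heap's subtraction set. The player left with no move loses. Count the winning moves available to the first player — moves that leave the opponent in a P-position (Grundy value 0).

All heaps use S = {1, 3, 5, 6}:
G(0) = 0
G(1) = mex{0} = 1
G(2) = mex{1} = 0
G(3) = mex{0,0} = 1
G(4) = mex{1,1} = 0
G(5) = mex{0,0,0} = 1
G(6) = mex{1,1,1,0} = 2
G(7) = mex{2,0,0,1} = 3
G(8) = mex{3,1,1,0} = 2
G(9) = mex{2,2,0,1} = 3
G(10) = mex{3,3,1,0} = 2
G(11) = mex{2,2,2,1} = 0
G(12) = mex{0,3,3,2} = 1
G(13) = mex{1,2,2,3} = 0
G(14) = mex{0,0,3,2} = 1
G(15) = mex{1,1,2,3} = 0
G(16) = mex{0,0,0,2} = 1
G(17) = mex{1,1,1,0} = 2
G(18) = mex{2,0,0,1} = 3
G(19) = mex{3,1,1,0} = 2
G(20) = mex{2,2,0,1} = 3
G(21) = mex{3,3,1,0} = 2
G(22) = mex{2,2,2,1} = 0
G(23) = mex{0,3,3,2} = 1
Heap A: G(23) = 1.
Heap B: G(22) = 0.
Combined Grundy value = 1 ⊕ 0 = 1.
A winning move leaves total XOR = 0, i.e. changes one component's Grundy value g to g ⊕ X where X is the current total.
Heap A: need g' = 1⊕1 = 0. Options: 23−1→G=0, 23−3→G=3, 23−5→G=3, 23−6→G=2. Hits: 1.
Heap B: need g' = 0⊕1 = 1. Options: 22−1→G=2, 22−3→G=2, 22−5→G=2, 22−6→G=1. Hits: 1.

2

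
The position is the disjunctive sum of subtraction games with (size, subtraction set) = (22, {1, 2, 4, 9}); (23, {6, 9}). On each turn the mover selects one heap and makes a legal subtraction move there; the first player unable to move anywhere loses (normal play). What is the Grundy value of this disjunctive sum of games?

1

Heap A, S = {1, 2, 4, 9}:
n :  0  1  2  3  4  5  6  7  8  9 10 11 12 13 14 15 16 17 18 19 20 21 22
G :  0  1  2  0  1  2  0  1  2  3  4  0  1  2  0  1  2  0  1  2  3  4  0
G_A(22) = 0.
Heap B, S = {6, 9}:
n :  0  1  2  3  4  5  6  7  8  9 10 11 12 13 14 15 16 17 18 19 20 21 22 23
G :  0  0  0  0  0  0  1  1  1  1  1  1  2  2  2  0  0  0  0  0  0  1  1  1
G_B(23) = 1.
Combined Grundy value = 0 ⊕ 1 = 1.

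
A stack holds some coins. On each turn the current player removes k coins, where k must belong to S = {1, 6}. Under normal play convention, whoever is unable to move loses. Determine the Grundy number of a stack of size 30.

G(0) = 0
G(1) = mex{0} = 1
G(2) = mex{1} = 0
G(3) = mex{0} = 1
G(4) = mex{1} = 0
G(5) = mex{0} = 1
G(6) = mex{1,0} = 2
G(7) = mex{2,1} = 0
G(8) = mex{0,0} = 1
G(9) = mex{1,1} = 0
G(10) = mex{0,0} = 1
G(11) = mex{1,1} = 0
G(12) = mex{0,2} = 1
G(13) = mex{1,0} = 2
G(14) = mex{2,1} = 0
G(15) = mex{0,0} = 1
G(16) = mex{1,1} = 0
G(17) = mex{0,0} = 1
G(18) = mex{1,1} = 0
G(19) = mex{0,2} = 1
G(20) = mex{1,0} = 2
G(21) = mex{2,1} = 0
G(22) = mex{0,0} = 1
G(23) = mex{1,1} = 0
G(24) = mex{0,0} = 1
G(25) = mex{1,1} = 0
G(26) = mex{0,2} = 1
G(27) = mex{1,0} = 2
G(28) = mex{2,1} = 0
G(29) = mex{0,0} = 1
G(30) = mex{1,1} = 0

0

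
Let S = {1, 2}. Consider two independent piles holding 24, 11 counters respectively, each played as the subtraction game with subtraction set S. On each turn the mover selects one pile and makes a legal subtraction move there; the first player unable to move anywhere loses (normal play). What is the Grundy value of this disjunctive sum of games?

2

All piles use S = {1, 2}:
n :  0  1  2  3  4  5  6  7  8  9 10 11 12 13 14 15 16 17 18 19 20 21 22 23 24
G :  0  1  2  0  1  2  0  1  2  0  1  2  0  1  2  0  1  2  0  1  2  0  1  2  0
Pile A: G(24) = 0.
Pile B: G(11) = 2.
Combined Grundy value = 0 ⊕ 2 = 2.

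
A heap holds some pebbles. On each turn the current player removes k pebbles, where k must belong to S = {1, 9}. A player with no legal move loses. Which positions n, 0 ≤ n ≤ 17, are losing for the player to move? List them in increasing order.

0, 2, 4, 6, 8, 10, 12, 14, 16

n :  0  1  2  3  4  5  6  7  8  9 10 11 12 13 14 15 16 17
G :  0  1  0  1  0  1  0  1  0  1  0  1  0  1  0  1  0  1
P-positions are exactly the n with G(n) = 0.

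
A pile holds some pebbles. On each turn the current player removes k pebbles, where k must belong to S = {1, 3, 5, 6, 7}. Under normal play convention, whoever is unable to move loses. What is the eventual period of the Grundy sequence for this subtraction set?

G(0) = 0
G(1) = mex{0} = 1
G(2) = mex{1} = 0
G(3) = mex{0,0} = 1
G(4) = mex{1,1} = 0
G(5) = mex{0,0,0} = 1
G(6) = mex{1,1,1,0} = 2
G(7) = mex{2,0,0,1,0} = 3
G(8) = mex{3,1,1,0,1} = 2
G(9) = mex{2,2,0,1,0} = 3
G(10) = mex{3,3,1,0,1} = 2
G(11) = mex{2,2,2,1,0} = 3
G(12) = mex{3,3,3,2,1} = 0
G(13) = mex{0,2,2,3,2} = 1
G(14) = mex{1,3,3,2,3} = 0
G(15) = mex{0,0,2,3,2} = 1
G(16) = mex{1,1,3,2,3} = 0
G(17) = mex{0,0,0,3,2} = 1
G(18) = mex{1,1,1,0,3} = 2
G(19) = mex{2,0,0,1,0} = 3
G(20) = mex{3,1,1,0,1} = 2
G(21) = mex{2,2,0,1,0} = 3
G(22) = mex{3,3,1,0,1} = 2
G(23) = mex{2,2,2,1,0} = 3
G(24) = mex{3,3,3,2,1} = 0
G(25) = mex{0,2,2,3,2} = 1
G(n+12) = G(n) holds for n = 0,…,6 (a full window of length max(S) = 7), so the sequence is purely periodic with period 12.

12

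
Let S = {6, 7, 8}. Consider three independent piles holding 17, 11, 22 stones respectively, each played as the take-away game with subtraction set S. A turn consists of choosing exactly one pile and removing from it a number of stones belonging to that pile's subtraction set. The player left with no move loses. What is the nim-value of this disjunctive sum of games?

All piles use S = {6, 7, 8}:
G(0) = 0
G(1) = mex{} = 0
G(2) = mex{} = 0
G(3) = mex{} = 0
G(4) = mex{} = 0
G(5) = mex{} = 0
G(6) = mex{0} = 1
G(7) = mex{0,0} = 1
G(8) = mex{0,0,0} = 1
G(9) = mex{0,0,0} = 1
G(10) = mex{0,0,0} = 1
G(11) = mex{0,0,0} = 1
G(12) = mex{1,0,0} = 2
G(13) = mex{1,1,0} = 2
G(14) = mex{1,1,1} = 0
G(15) = mex{1,1,1} = 0
G(16) = mex{1,1,1} = 0
G(17) = mex{1,1,1} = 0
G(18) = mex{2,1,1} = 0
G(19) = mex{2,2,1} = 0
G(20) = mex{0,2,2} = 1
G(21) = mex{0,0,2} = 1
G(22) = mex{0,0,0} = 1
Pile A: G(17) = 0.
Pile B: G(11) = 1.
Pile C: G(22) = 1.
Combined Grundy value = 0 ⊕ 1 ⊕ 1 = 0.

0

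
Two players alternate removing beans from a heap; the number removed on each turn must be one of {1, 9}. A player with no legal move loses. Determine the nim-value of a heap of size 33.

n :  0  1  2  3  4  5  6  7  8  9 10 11 12 13 14 15 16 17 18 19 20 21 22 23 24 25 26 27 28 29 30 31 32 33
G :  0  1  0  1  0  1  0  1  0  1  0  1  0  1  0  1  0  1  0  1  0  1  0  1  0  1  0  1  0  1  0  1  0  1

1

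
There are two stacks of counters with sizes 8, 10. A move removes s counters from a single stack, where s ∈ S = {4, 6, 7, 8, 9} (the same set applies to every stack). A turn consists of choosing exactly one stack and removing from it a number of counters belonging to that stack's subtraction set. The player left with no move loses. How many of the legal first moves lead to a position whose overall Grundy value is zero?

All stacks use S = {4, 6, 7, 8, 9}:
G(0) = 0
G(1) = mex{} = 0
G(2) = mex{} = 0
G(3) = mex{} = 0
G(4) = mex{0} = 1
G(5) = mex{0} = 1
G(6) = mex{0,0} = 1
G(7) = mex{0,0,0} = 1
G(8) = mex{1,0,0,0} = 2
G(9) = mex{1,0,0,0,0} = 2
G(10) = mex{1,1,0,0,0} = 2
Stack A: G(8) = 2.
Stack B: G(10) = 2.
Combined Grundy value = 2 ⊕ 2 = 0.
A winning move leaves total XOR = 0, i.e. changes one component's Grundy value g to g ⊕ X where X is the current total.
Stack A: target g' = 2⊕0 = 2, but every legal move changes the Grundy value (mex property), so 0 moves.
Stack B: target g' = 2⊕0 = 2, but every legal move changes the Grundy value (mex property), so 0 moves.

0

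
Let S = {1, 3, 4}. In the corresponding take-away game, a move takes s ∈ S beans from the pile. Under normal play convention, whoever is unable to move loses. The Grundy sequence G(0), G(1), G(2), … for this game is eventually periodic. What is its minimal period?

7

n :  0  1  2  3  4  5  6  7  8  9 10 11 12 13 14 15
G :  0  1  0  1  2  3  2  0  1  0  1  2  3  2  0  1
G(n+7) = G(n) holds for n = 0,…,3 (a full window of length max(S) = 4), so the sequence is purely periodic with period 7.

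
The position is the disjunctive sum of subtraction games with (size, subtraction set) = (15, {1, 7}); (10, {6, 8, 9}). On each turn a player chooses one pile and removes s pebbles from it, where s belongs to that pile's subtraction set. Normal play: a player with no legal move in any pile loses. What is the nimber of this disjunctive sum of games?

0

Pile A, S = {1, 7}:
n :  0  1  2  3  4  5  6  7  8  9 10 11 12 13 14 15
G :  0  1  0  1  0  1  0  1  0  1  0  1  0  1  0  1
G_A(15) = 1.
Pile B, S = {6, 8, 9}:
n :  0  1  2  3  4  5  6  7  8  9 10
G :  0  0  0  0  0  0  1  1  1  1  1
G_B(10) = 1.
Combined Grundy value = 1 ⊕ 1 = 0.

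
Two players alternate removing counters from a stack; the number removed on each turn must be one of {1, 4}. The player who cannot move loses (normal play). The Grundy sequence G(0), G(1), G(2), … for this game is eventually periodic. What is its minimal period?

5

G(0) = 0
G(1) = mex{0} = 1
G(2) = mex{1} = 0
G(3) = mex{0} = 1
G(4) = mex{1,0} = 2
G(5) = mex{2,1} = 0
G(6) = mex{0,0} = 1
G(7) = mex{1,1} = 0
G(8) = mex{0,2} = 1
G(9) = mex{1,0} = 2
G(10) = mex{2,1} = 0
G(11) = mex{0,0} = 1
G(12) = mex{1,1} = 0
G(13) = mex{0,2} = 1
G(14) = mex{1,0} = 2
G(n+5) = G(n) holds for n = 0,…,3 (a full window of length max(S) = 4), so the sequence is purely periodic with period 5.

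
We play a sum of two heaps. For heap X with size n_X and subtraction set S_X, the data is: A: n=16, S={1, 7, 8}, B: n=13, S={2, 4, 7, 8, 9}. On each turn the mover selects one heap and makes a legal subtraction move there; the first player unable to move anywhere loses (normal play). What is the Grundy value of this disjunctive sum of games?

Heap A, S = {1, 7, 8}:
G(0) = 0
G(1) = mex{0} = 1
G(2) = mex{1} = 0
G(3) = mex{0} = 1
G(4) = mex{1} = 0
G(5) = mex{0} = 1
G(6) = mex{1} = 0
G(7) = mex{0,0} = 1
G(8) = mex{1,1,0} = 2
G(9) = mex{2,0,1} = 3
G(10) = mex{3,1,0} = 2
G(11) = mex{2,0,1} = 3
G(12) = mex{3,1,0} = 2
G(13) = mex{2,0,1} = 3
G(14) = mex{3,1,0} = 2
G(15) = mex{2,2,1} = 0
G(16) = mex{0,3,2} = 1
G_A(16) = 1.
Heap B, S = {2, 4, 7, 8, 9}:
n :  0  1  2  3  4  5  6  7  8  9 10 11 12 13
G :  0  0  1  1  2  2  0  3  1  4  2  0  0  1
G_B(13) = 1.
Combined Grundy value = 1 ⊕ 1 = 0.

0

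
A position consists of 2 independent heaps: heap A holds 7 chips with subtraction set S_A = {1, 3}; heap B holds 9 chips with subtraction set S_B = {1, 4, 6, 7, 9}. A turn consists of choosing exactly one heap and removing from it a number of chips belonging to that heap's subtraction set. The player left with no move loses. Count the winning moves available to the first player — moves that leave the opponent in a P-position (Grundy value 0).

Heap A, S = {1, 3}:
G(0) = 0
G(1) = mex{0} = 1
G(2) = mex{1} = 0
G(3) = mex{0,0} = 1
G(4) = mex{1,1} = 0
G(5) = mex{0,0} = 1
G(6) = mex{1,1} = 0
G(7) = mex{0,0} = 1
G_A(7) = 1.
Heap B, S = {1, 4, 6, 7, 9}:
n : 0 1 2 3 4 5 6 7 8 9
G : 0 1 0 1 2 0 1 2 3 2
G_B(9) = 2.
Combined Grundy value = 1 ⊕ 2 = 3.
A winning move leaves total XOR = 0, i.e. changes one component's Grundy value g to g ⊕ X where X is the current total.
Heap A: need g' = 1⊕3 = 2. Options: 7−1→G=0, 7−3→G=0. Hits: 0.
Heap B: need g' = 2⊕3 = 1. Options: 9−1→G=3, 9−4→G=0, 9−6→G=1, 9−7→G=0, 9−9→G=0. Hits: 1.

1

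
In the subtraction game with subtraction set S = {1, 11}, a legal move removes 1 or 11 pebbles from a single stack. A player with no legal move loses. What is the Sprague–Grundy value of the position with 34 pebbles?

0

n :  0  1  2  3  4  5  6  7  8  9 10 11 12 13 14 15 16 17 18 19 20 21 22 23 24 25 26 27 28 29 30 31 32 33 34
G :  0  1  0  1  0  1  0  1  0  1  0  1  0  1  0  1  0  1  0  1  0  1  0  1  0  1  0  1  0  1  0  1  0  1  0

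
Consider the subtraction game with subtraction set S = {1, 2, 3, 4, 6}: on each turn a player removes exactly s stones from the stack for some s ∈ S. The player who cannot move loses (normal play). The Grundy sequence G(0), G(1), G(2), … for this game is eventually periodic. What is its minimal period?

5

n :  0  1  2  3  4  5  6  7  8  9 10 11 12 13 14
G :  0  1  2  3  4  0  1  2  3  4  0  1  2  3  4
G(n+5) = G(n) holds for n = 0,…,5 (a full window of length max(S) = 6), so the sequence is purely periodic with period 5.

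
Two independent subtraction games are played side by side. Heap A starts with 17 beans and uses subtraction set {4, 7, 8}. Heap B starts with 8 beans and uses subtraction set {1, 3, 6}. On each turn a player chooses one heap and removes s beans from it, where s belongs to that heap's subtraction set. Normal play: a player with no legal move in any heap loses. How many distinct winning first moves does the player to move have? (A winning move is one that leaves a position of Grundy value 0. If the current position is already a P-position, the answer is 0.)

3

Heap A, S = {4, 7, 8}:
n :  0  1  2  3  4  5  6  7  8  9 10 11 12 13 14 15 16 17
G :  0  0  0  0  1  1  1  1  2  2  2  2  0  0  0  0  1  1
G_A(17) = 1.
Heap B, S = {1, 3, 6}:
n : 0 1 2 3 4 5 6 7 8
G : 0 1 0 1 0 1 2 3 2
G_B(8) = 2.
Combined Grundy value = 1 ⊕ 2 = 3.
A winning move leaves total XOR = 0, i.e. changes one component's Grundy value g to g ⊕ X where X is the current total.
Heap A: need g' = 1⊕3 = 2. Options: 17−4→G=0, 17−7→G=2, 17−8→G=2. Hits: 2.
Heap B: need g' = 2⊕3 = 1. Options: 8−1→G=3, 8−3→G=1, 8−6→G=0. Hits: 1.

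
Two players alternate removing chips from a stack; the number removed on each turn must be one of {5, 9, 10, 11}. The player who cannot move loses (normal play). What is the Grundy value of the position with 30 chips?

2

n :  0  1  2  3  4  5  6  7  8  9 10 11 12 13 14 15 16 17 18 19 20 21 22 23 24 25 26 27 28 29 30
G :  0  0  0  0  0  1  1  1  1  1  2  2  2  2  2  3  0  0  0  0  0  1  1  1  1  1  2  2  2  2  2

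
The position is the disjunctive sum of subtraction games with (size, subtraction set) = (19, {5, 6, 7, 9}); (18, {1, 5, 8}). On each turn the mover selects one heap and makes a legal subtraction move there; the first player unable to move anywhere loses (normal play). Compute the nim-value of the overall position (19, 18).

Heap A, S = {5, 6, 7, 9}:
n :  0  1  2  3  4  5  6  7  8  9 10 11 12 13 14 15 16 17 18 19
G :  0  0  0  0  0  1  1  1  1  1  2  2  2  2  0  0  0  0  0  1
G_A(19) = 1.
Heap B, S = {1, 5, 8}:
G(0) = 0
G(1) = mex{0} = 1
G(2) = mex{1} = 0
G(3) = mex{0} = 1
G(4) = mex{1} = 0
G(5) = mex{0,0} = 1
G(6) = mex{1,1} = 0
G(7) = mex{0,0} = 1
G(8) = mex{1,1,0} = 2
G(9) = mex{2,0,1} = 3
G(10) = mex{3,1,0} = 2
G(11) = mex{2,0,1} = 3
G(12) = mex{3,1,0} = 2
G(13) = mex{2,2,1} = 0
G(14) = mex{0,3,0} = 1
G(15) = mex{1,2,1} = 0
G(16) = mex{0,3,2} = 1
G(17) = mex{1,2,3} = 0
G(18) = mex{0,0,2} = 1
G_B(18) = 1.
Combined Grundy value = 1 ⊕ 1 = 0.

0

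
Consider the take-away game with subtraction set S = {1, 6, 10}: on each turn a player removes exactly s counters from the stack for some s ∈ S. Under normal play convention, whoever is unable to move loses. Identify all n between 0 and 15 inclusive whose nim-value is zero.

n :  0  1  2  3  4  5  6  7  8  9 10 11 12 13 14 15
G :  0  1  0  1  0  1  2  0  1  0  1  0  1  2  3  2
P-positions are exactly the n with G(n) = 0.

0, 2, 4, 7, 9, 11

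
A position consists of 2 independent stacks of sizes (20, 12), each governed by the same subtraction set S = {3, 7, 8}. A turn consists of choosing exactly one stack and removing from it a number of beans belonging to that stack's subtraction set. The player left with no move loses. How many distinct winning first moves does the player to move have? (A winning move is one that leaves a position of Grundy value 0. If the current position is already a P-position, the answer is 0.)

5

All stacks use S = {3, 7, 8}:
n :  0  1  2  3  4  5  6  7  8  9 10 11 12 13 14 15 16 17 18 19 20
G :  0  0  0  1  1  1  0  2  2  1  3  0  0  2  1  1  0  0  2  1  1
Stack A: G(20) = 1.
Stack B: G(12) = 0.
Combined Grundy value = 1 ⊕ 0 = 1.
A winning move leaves total XOR = 0, i.e. changes one component's Grundy value g to g ⊕ X where X is the current total.
Stack A: need g' = 1⊕1 = 0. Options: 20−3→G=0, 20−7→G=2, 20−8→G=0. Hits: 2.
Stack B: need g' = 0⊕1 = 1. Options: 12−3→G=1, 12−7→G=1, 12−8→G=1. Hits: 3.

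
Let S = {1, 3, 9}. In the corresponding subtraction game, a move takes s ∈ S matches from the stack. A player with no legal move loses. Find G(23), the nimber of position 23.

1

G(0) = 0
G(1) = mex{0} = 1
G(2) = mex{1} = 0
G(3) = mex{0,0} = 1
G(4) = mex{1,1} = 0
G(5) = mex{0,0} = 1
G(6) = mex{1,1} = 0
G(7) = mex{0,0} = 1
G(8) = mex{1,1} = 0
G(9) = mex{0,0,0} = 1
G(10) = mex{1,1,1} = 0
G(11) = mex{0,0,0} = 1
G(12) = mex{1,1,1} = 0
G(13) = mex{0,0,0} = 1
G(14) = mex{1,1,1} = 0
G(15) = mex{0,0,0} = 1
G(16) = mex{1,1,1} = 0
G(17) = mex{0,0,0} = 1
G(18) = mex{1,1,1} = 0
G(19) = mex{0,0,0} = 1
G(20) = mex{1,1,1} = 0
G(21) = mex{0,0,0} = 1
G(22) = mex{1,1,1} = 0
G(23) = mex{0,0,0} = 1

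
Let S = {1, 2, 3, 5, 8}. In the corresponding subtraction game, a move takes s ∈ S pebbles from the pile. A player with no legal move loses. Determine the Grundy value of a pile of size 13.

3

n :  0  1  2  3  4  5  6  7  8  9 10 11 12 13
G :  0  1  2  3  0  1  2  3  4  5  0  1  2  3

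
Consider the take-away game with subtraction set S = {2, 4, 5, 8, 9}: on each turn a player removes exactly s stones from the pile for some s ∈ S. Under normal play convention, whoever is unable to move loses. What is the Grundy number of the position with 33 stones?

0

G(0) = 0
G(1) = mex{} = 0
G(2) = mex{0} = 1
G(3) = mex{0} = 1
G(4) = mex{1,0} = 2
G(5) = mex{1,0,0} = 2
G(6) = mex{2,1,0} = 3
G(7) = mex{2,1,1} = 0
G(8) = mex{3,2,1,0} = 4
G(9) = mex{0,2,2,0,0} = 1
G(10) = mex{4,3,2,1,0} = 5
G(11) = mex{1,0,3,1,1} = 2
G(12) = mex{5,4,0,2,1} = 3
G(13) = mex{2,1,4,2,2} = 0
G(14) = mex{3,5,1,3,2} = 0
G(15) = mex{0,2,5,0,3} = 1
G(16) = mex{0,3,2,4,0} = 1
G(17) = mex{1,0,3,1,4} = 2
G(18) = mex{1,0,0,5,1} = 2
G(19) = mex{2,1,0,2,5} = 3
G(20) = mex{2,1,1,3,2} = 0
G(21) = mex{3,2,1,0,3} = 4
G(22) = mex{0,2,2,0,0} = 1
G(23) = mex{4,3,2,1,0} = 5
G(24) = mex{1,0,3,1,1} = 2
G(25) = mex{5,4,0,2,1} = 3
G(26) = mex{2,1,4,2,2} = 0
G(27) = mex{3,5,1,3,2} = 0
G(28) = mex{0,2,5,0,3} = 1
G(29) = mex{0,3,2,4,0} = 1
G(30) = mex{1,0,3,1,4} = 2
G(31) = mex{1,0,0,5,1} = 2
G(32) = mex{2,1,0,2,5} = 3
G(33) = mex{2,1,1,3,2} = 0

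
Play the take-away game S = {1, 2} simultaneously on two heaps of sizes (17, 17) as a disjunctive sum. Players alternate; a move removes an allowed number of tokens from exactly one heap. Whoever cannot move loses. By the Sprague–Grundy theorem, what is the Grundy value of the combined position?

0

All heaps use S = {1, 2}:
n :  0  1  2  3  4  5  6  7  8  9 10 11 12 13 14 15 16 17
G :  0  1  2  0  1  2  0  1  2  0  1  2  0  1  2  0  1  2
Heap A: G(17) = 2.
Heap B: G(17) = 2.
Combined Grundy value = 2 ⊕ 2 = 0.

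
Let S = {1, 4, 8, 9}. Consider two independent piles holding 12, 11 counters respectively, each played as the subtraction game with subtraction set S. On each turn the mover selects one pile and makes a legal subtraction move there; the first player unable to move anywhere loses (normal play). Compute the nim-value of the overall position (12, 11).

All piles use S = {1, 4, 8, 9}:
G(0) = 0
G(1) = mex{0} = 1
G(2) = mex{1} = 0
G(3) = mex{0} = 1
G(4) = mex{1,0} = 2
G(5) = mex{2,1} = 0
G(6) = mex{0,0} = 1
G(7) = mex{1,1} = 0
G(8) = mex{0,2,0} = 1
G(9) = mex{1,0,1,0} = 2
G(10) = mex{2,1,0,1} = 3
G(11) = mex{3,0,1,0} = 2
G(12) = mex{2,1,2,1} = 0
Pile A: G(12) = 0.
Pile B: G(11) = 2.
Combined Grundy value = 0 ⊕ 2 = 2.

2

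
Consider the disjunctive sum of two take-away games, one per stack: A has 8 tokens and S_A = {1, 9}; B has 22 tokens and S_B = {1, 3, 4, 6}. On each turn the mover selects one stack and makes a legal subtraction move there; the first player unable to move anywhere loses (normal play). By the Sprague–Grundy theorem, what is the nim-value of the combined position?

Stack A, S = {1, 9}:
n : 0 1 2 3 4 5 6 7 8
G : 0 1 0 1 0 1 0 1 0
G_A(8) = 0.
Stack B, S = {1, 3, 4, 6}:
G(0) = 0
G(1) = mex{0} = 1
G(2) = mex{1} = 0
G(3) = mex{0,0} = 1
G(4) = mex{1,1,0} = 2
G(5) = mex{2,0,1} = 3
G(6) = mex{3,1,0,0} = 2
G(7) = mex{2,2,1,1} = 0
G(8) = mex{0,3,2,0} = 1
G(9) = mex{1,2,3,1} = 0
G(10) = mex{0,0,2,2} = 1
G(11) = mex{1,1,0,3} = 2
G(12) = mex{2,0,1,2} = 3
G(13) = mex{3,1,0,0} = 2
G(14) = mex{2,2,1,1} = 0
G(15) = mex{0,3,2,0} = 1
G(16) = mex{1,2,3,1} = 0
G(17) = mex{0,0,2,2} = 1
G(18) = mex{1,1,0,3} = 2
G(19) = mex{2,0,1,2} = 3
G(20) = mex{3,1,0,0} = 2
G(21) = mex{2,2,1,1} = 0
G(22) = mex{0,3,2,0} = 1
G_B(22) = 1.
Combined Grundy value = 0 ⊕ 1 = 1.

1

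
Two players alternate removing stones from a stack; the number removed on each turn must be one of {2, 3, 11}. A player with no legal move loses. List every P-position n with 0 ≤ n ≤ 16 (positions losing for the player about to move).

0, 1, 5, 6, 10, 14, 15

G(0) = 0
G(1) = mex{} = 0
G(2) = mex{0} = 1
G(3) = mex{0,0} = 1
G(4) = mex{1,0} = 2
G(5) = mex{1,1} = 0
G(6) = mex{2,1} = 0
G(7) = mex{0,2} = 1
G(8) = mex{0,0} = 1
G(9) = mex{1,0} = 2
G(10) = mex{1,1} = 0
G(11) = mex{2,1,0} = 3
G(12) = mex{0,2,0} = 1
G(13) = mex{3,0,1} = 2
G(14) = mex{1,3,1} = 0
G(15) = mex{2,1,2} = 0
G(16) = mex{0,2,0} = 1
P-positions are exactly the n with G(n) = 0.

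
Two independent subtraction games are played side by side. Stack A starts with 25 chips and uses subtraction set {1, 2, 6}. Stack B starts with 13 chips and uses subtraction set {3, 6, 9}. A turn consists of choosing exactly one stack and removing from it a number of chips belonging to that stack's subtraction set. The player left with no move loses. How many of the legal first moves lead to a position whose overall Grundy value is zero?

Stack A, S = {1, 2, 6}:
G(0) = 0
G(1) = mex{0} = 1
G(2) = mex{1,0} = 2
G(3) = mex{2,1} = 0
G(4) = mex{0,2} = 1
G(5) = mex{1,0} = 2
G(6) = mex{2,1,0} = 3
G(7) = mex{3,2,1} = 0
G(8) = mex{0,3,2} = 1
G(9) = mex{1,0,0} = 2
G(10) = mex{2,1,1} = 0
G(11) = mex{0,2,2} = 1
G(12) = mex{1,0,3} = 2
G(13) = mex{2,1,0} = 3
G(14) = mex{3,2,1} = 0
G(15) = mex{0,3,2} = 1
G(16) = mex{1,0,0} = 2
G(17) = mex{2,1,1} = 0
G(18) = mex{0,2,2} = 1
G(19) = mex{1,0,3} = 2
G(20) = mex{2,1,0} = 3
G(21) = mex{3,2,1} = 0
G(22) = mex{0,3,2} = 1
G(23) = mex{1,0,0} = 2
G(24) = mex{2,1,1} = 0
G(25) = mex{0,2,2} = 1
G_A(25) = 1.
Stack B, S = {3, 6, 9}:
G(0) = 0
G(1) = mex{} = 0
G(2) = mex{} = 0
G(3) = mex{0} = 1
G(4) = mex{0} = 1
G(5) = mex{0} = 1
G(6) = mex{1,0} = 2
G(7) = mex{1,0} = 2
G(8) = mex{1,0} = 2
G(9) = mex{2,1,0} = 3
G(10) = mex{2,1,0} = 3
G(11) = mex{2,1,0} = 3
G(12) = mex{3,2,1} = 0
G(13) = mex{3,2,1} = 0
G_B(13) = 0.
Combined Grundy value = 1 ⊕ 0 = 1.
A winning move leaves total XOR = 0, i.e. changes one component's Grundy value g to g ⊕ X where X is the current total.
Stack A: need g' = 1⊕1 = 0. Options: 25−1→G=0, 25−2→G=2, 25−6→G=2. Hits: 1.
Stack B: need g' = 0⊕1 = 1. Options: 13−3→G=3, 13−6→G=2, 13−9→G=1. Hits: 1.

2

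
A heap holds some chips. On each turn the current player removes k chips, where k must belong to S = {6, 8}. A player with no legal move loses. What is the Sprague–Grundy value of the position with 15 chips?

n :  0  1  2  3  4  5  6  7  8  9 10 11 12 13 14 15
G :  0  0  0  0  0  0  1  1  1  1  1  1  2  2  0  0

0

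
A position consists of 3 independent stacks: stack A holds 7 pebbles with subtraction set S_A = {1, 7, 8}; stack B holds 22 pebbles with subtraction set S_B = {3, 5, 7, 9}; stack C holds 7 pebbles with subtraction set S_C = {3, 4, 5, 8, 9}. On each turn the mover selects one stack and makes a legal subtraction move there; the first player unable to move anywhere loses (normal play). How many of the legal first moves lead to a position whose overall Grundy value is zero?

0

Stack A, S = {1, 7, 8}:
n : 0 1 2 3 4 5 6 7
G : 0 1 0 1 0 1 0 1
G_A(7) = 1.
Stack B, S = {3, 5, 7, 9}:
n :  0  1  2  3  4  5  6  7  8  9 10 11 12 13 14 15 16 17 18 19 20 21 22
G :  0  0  0  1  1  1  2  2  2  3  3  3  0  0  0  1  1  1  2  2  2  3  3
G_B(22) = 3.
Stack C, S = {3, 4, 5, 8, 9}:
n : 0 1 2 3 4 5 6 7
G : 0 0 0 1 1 1 2 2
G_C(7) = 2.
Combined Grundy value = 1 ⊕ 3 ⊕ 2 = 0.
A winning move leaves total XOR = 0, i.e. changes one component's Grundy value g to g ⊕ X where X is the current total.
Stack A: target g' = 1⊕0 = 1, but every legal move changes the Grundy value (mex property), so 0 moves.
Stack B: target g' = 3⊕0 = 3, but every legal move changes the Grundy value (mex property), so 0 moves.
Stack C: target g' = 2⊕0 = 2, but every legal move changes the Grundy value (mex property), so 0 moves.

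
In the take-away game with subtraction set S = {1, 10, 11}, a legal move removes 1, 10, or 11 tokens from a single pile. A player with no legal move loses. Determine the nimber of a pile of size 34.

G(0) = 0
G(1) = mex{0} = 1
G(2) = mex{1} = 0
G(3) = mex{0} = 1
G(4) = mex{1} = 0
G(5) = mex{0} = 1
G(6) = mex{1} = 0
G(7) = mex{0} = 1
G(8) = mex{1} = 0
G(9) = mex{0} = 1
G(10) = mex{1,0} = 2
G(11) = mex{2,1,0} = 3
G(12) = mex{3,0,1} = 2
G(13) = mex{2,1,0} = 3
G(14) = mex{3,0,1} = 2
G(15) = mex{2,1,0} = 3
G(16) = mex{3,0,1} = 2
G(17) = mex{2,1,0} = 3
G(18) = mex{3,0,1} = 2
G(19) = mex{2,1,0} = 3
G(20) = mex{3,2,1} = 0
G(21) = mex{0,3,2} = 1
G(22) = mex{1,2,3} = 0
G(23) = mex{0,3,2} = 1
G(24) = mex{1,2,3} = 0
G(25) = mex{0,3,2} = 1
G(26) = mex{1,2,3} = 0
G(27) = mex{0,3,2} = 1
G(28) = mex{1,2,3} = 0
G(29) = mex{0,3,2} = 1
G(30) = mex{1,0,3} = 2
G(31) = mex{2,1,0} = 3
G(32) = mex{3,0,1} = 2
G(33) = mex{2,1,0} = 3
G(34) = mex{3,0,1} = 2

2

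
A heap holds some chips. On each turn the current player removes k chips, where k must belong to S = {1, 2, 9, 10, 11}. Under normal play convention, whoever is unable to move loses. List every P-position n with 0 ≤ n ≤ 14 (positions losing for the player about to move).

0, 3, 6

n :  0  1  2  3  4  5  6  7  8  9 10 11 12 13 14
G :  0  1  2  0  1  2  0  1  2  3  4  5  3  4  5
P-positions are exactly the n with G(n) = 0.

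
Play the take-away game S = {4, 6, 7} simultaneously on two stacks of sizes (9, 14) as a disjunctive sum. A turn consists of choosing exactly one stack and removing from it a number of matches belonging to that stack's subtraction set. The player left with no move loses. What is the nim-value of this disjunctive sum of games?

2

All stacks use S = {4, 6, 7}:
n :  0  1  2  3  4  5  6  7  8  9 10 11 12 13 14
G :  0  0  0  0  1  1  1  1  2  2  2  0  0  0  0
Stack A: G(9) = 2.
Stack B: G(14) = 0.
Combined Grundy value = 2 ⊕ 0 = 2.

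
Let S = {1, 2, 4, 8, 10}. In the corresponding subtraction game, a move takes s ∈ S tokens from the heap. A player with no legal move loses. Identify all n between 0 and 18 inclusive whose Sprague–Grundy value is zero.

0, 3, 6, 9, 12, 15, 18

n :  0  1  2  3  4  5  6  7  8  9 10 11 12 13 14 15 16 17 18
G :  0  1  2  0  1  2  0  1  2  0  1  2  0  1  2  0  1  2  0
P-positions are exactly the n with G(n) = 0.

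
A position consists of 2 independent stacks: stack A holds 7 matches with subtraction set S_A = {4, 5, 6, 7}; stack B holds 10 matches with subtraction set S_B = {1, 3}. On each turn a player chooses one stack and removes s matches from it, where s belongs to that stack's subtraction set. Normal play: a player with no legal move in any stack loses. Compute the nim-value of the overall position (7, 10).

Stack A, S = {4, 5, 6, 7}:
n : 0 1 2 3 4 5 6 7
G : 0 0 0 0 1 1 1 1
G_A(7) = 1.
Stack B, S = {1, 3}:
G(0) = 0
G(1) = mex{0} = 1
G(2) = mex{1} = 0
G(3) = mex{0,0} = 1
G(4) = mex{1,1} = 0
G(5) = mex{0,0} = 1
G(6) = mex{1,1} = 0
G(7) = mex{0,0} = 1
G(8) = mex{1,1} = 0
G(9) = mex{0,0} = 1
G(10) = mex{1,1} = 0
G_B(10) = 0.
Combined Grundy value = 1 ⊕ 0 = 1.

1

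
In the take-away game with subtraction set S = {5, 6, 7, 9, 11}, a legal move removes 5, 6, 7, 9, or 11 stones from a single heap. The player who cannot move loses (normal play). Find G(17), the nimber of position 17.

n :  0  1  2  3  4  5  6  7  8  9 10 11 12 13 14 15 16 17
G :  0  0  0  0  0  1  1  1  1  1  2  2  2  2  2  3  0  0

0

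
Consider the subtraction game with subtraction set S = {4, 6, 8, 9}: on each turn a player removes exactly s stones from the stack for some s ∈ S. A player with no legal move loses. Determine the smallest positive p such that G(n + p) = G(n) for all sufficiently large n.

13

n :  0  1  2  3  4  5  6  7  8  9 10 11 12 13 14 15 16 17 18 19 20 21 22 23 24 25 26 27
G :  0  0  0  0  1  1  1  1  2  2  2  2  3  0  0  0  0  1  1  1  1  2  2  2  2  3  0  0
G(n+13) = G(n) holds for n = 0,…,8 (a full window of length max(S) = 9), so the sequence is purely periodic with period 13.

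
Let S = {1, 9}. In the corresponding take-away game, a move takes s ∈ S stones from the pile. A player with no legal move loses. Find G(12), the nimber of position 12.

n :  0  1  2  3  4  5  6  7  8  9 10 11 12
G :  0  1  0  1  0  1  0  1  0  1  0  1  0

0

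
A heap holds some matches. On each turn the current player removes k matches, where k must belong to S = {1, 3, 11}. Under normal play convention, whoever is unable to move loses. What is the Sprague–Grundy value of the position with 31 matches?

1

n :  0  1  2  3  4  5  6  7  8  9 10 11 12 13 14 15 16 17 18 19 20 21 22 23 24 25 26 27 28 29 30 31
G :  0  1  0  1  0  1  0  1  0  1  0  1  0  1  0  1  0  1  0  1  0  1  0  1  0  1  0  1  0  1  0  1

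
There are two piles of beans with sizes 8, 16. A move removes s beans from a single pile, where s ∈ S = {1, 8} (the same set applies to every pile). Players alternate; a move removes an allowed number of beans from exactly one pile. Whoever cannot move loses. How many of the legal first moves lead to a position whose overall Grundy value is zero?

2

All piles use S = {1, 8}:
G(0) = 0
G(1) = mex{0} = 1
G(2) = mex{1} = 0
G(3) = mex{0} = 1
G(4) = mex{1} = 0
G(5) = mex{0} = 1
G(6) = mex{1} = 0
G(7) = mex{0} = 1
G(8) = mex{1,0} = 2
G(9) = mex{2,1} = 0
G(10) = mex{0,0} = 1
G(11) = mex{1,1} = 0
G(12) = mex{0,0} = 1
G(13) = mex{1,1} = 0
G(14) = mex{0,0} = 1
G(15) = mex{1,1} = 0
G(16) = mex{0,2} = 1
Pile A: G(8) = 2.
Pile B: G(16) = 1.
Combined Grundy value = 2 ⊕ 1 = 3.
A winning move leaves total XOR = 0, i.e. changes one component's Grundy value g to g ⊕ X where X is the current total.
Pile A: need g' = 2⊕3 = 1. Options: 8−1→G=1, 8−8→G=0. Hits: 1.
Pile B: need g' = 1⊕3 = 2. Options: 16−1→G=0, 16−8→G=2. Hits: 1.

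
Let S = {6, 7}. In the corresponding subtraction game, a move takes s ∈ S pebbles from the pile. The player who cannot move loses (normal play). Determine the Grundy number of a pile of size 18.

0

G(0) = 0
G(1) = mex{} = 0
G(2) = mex{} = 0
G(3) = mex{} = 0
G(4) = mex{} = 0
G(5) = mex{} = 0
G(6) = mex{0} = 1
G(7) = mex{0,0} = 1
G(8) = mex{0,0} = 1
G(9) = mex{0,0} = 1
G(10) = mex{0,0} = 1
G(11) = mex{0,0} = 1
G(12) = mex{1,0} = 2
G(13) = mex{1,1} = 0
G(14) = mex{1,1} = 0
G(15) = mex{1,1} = 0
G(16) = mex{1,1} = 0
G(17) = mex{1,1} = 0
G(18) = mex{2,1} = 0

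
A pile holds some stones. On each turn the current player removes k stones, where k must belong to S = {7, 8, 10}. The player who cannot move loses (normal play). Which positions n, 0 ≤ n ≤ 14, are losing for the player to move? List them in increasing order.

0, 1, 2, 3, 4, 5, 6

n :  0  1  2  3  4  5  6  7  8  9 10 11 12 13 14
G :  0  0  0  0  0  0  0  1  1  1  1  1  1  1  2
P-positions are exactly the n with G(n) = 0.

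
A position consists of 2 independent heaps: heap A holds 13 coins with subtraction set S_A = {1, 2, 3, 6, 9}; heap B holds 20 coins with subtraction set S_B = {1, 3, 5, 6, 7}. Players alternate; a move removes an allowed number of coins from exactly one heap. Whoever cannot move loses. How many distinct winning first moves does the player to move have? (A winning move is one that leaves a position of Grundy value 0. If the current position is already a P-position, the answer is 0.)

4

Heap A, S = {1, 2, 3, 6, 9}:
n :  0  1  2  3  4  5  6  7  8  9 10 11 12 13
G :  0  1  2  3  0  1  2  3  0  1  2  3  0  1
G_A(13) = 1.
Heap B, S = {1, 3, 5, 6, 7}:
G(0) = 0
G(1) = mex{0} = 1
G(2) = mex{1} = 0
G(3) = mex{0,0} = 1
G(4) = mex{1,1} = 0
G(5) = mex{0,0,0} = 1
G(6) = mex{1,1,1,0} = 2
G(7) = mex{2,0,0,1,0} = 3
G(8) = mex{3,1,1,0,1} = 2
G(9) = mex{2,2,0,1,0} = 3
G(10) = mex{3,3,1,0,1} = 2
G(11) = mex{2,2,2,1,0} = 3
G(12) = mex{3,3,3,2,1} = 0
G(13) = mex{0,2,2,3,2} = 1
G(14) = mex{1,3,3,2,3} = 0
G(15) = mex{0,0,2,3,2} = 1
G(16) = mex{1,1,3,2,3} = 0
G(17) = mex{0,0,0,3,2} = 1
G(18) = mex{1,1,1,0,3} = 2
G(19) = mex{2,0,0,1,0} = 3
G(20) = mex{3,1,1,0,1} = 2
G_B(20) = 2.
Combined Grundy value = 1 ⊕ 2 = 3.
A winning move leaves total XOR = 0, i.e. changes one component's Grundy value g to g ⊕ X where X is the current total.
Heap A: need g' = 1⊕3 = 2. Options: 13−1→G=0, 13−2→G=3, 13−3→G=2, 13−6→G=3, 13−9→G=0. Hits: 1.
Heap B: need g' = 2⊕3 = 1. Options: 20−1→G=3, 20−3→G=1, 20−5→G=1, 20−6→G=0, 20−7→G=1. Hits: 3.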